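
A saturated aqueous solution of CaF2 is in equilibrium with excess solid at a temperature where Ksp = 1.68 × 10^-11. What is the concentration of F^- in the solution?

[F^-] ≈ 3.23e-4 M

CaF2(s) ⇌ Ca^2+ + 2 F^-
Ksp = [Ca^2+][F^-]^2
For each mole of CaF2 that dissolves: [Ca^2+] = s, [F^-] = 2s.
Ksp = s(2s)^2 = 4s^3
Solving, s = (1.68 × 10^-11/4)^(1/3) = 1.613 x 10^-4 M
[F^-] = 2s = 3.23 x 10^-4 M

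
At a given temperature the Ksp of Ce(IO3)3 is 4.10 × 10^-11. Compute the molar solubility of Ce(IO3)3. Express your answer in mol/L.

Ce(IO3)3(s) ⇌ Ce^3+ + 3 IO3^-
Ksp = [Ce^3+][IO3^-]^3
With molar solubility s: [Ce^3+] = s, [IO3^-] = 3s.
So Ksp = s × (3s)^3 = 27s^4
s^4 = 4.10 × 10^-11 / 27, so s = 1.11 × 10^-3 M

1.11 × 10^-3 M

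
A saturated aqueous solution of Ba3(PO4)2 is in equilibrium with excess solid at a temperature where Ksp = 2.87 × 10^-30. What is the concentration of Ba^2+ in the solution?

Ba3(PO4)2(s) ⇌ 3 Ba^2+ + 2 PO4^3-
Ksp = [Ba^2+]^3[PO4^3-]^2
With molar solubility s: [Ba^2+] = 3s, [PO4^3-] = 2s.
So Ksp = (3s)^3 × (2s)^2 = 108s^5
s^5 = 2.87 × 10^-30 / 108, so s = 4.841 x 10^-7 M
[Ba^2+] = 3s = 1.45 x 10^-6 M

[Ba^2+] ≈ 1.45 × 10^-6 M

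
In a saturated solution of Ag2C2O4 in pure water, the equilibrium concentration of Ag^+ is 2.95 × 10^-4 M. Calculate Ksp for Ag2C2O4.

Ksp ≈ 1.28e-11

Ag2C2O4(s) ⇌ 2 Ag^+ + C2O4^2-
Stoichiometry gives [C2O4^2-] = (1/2)[Ag^+] = 1.475 x 10^-4 M.
Ksp = [Ag^+]^2[C2O4^2-]
Ksp = (2.95 × 10^-4)^2 × 1.475 × 10^-4 = 1.28 x 10^-11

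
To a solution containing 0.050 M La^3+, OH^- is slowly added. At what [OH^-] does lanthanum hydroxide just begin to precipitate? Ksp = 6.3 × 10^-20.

[OH^-] = 1.1 × 10^-6 M

La(OH)3(s) <=> La^3+(aq) + 3 OH^-(aq)
Ksp = [La^3+][OH^-]^3
Precipitation begins when Q = Ksp. With [La^3+] = 0.050 M:
6.3 × 10^-20 = (0.050) × [OH^-]^3
[OH^-] = (6.3 × 10^-20 / 5.0 × 10^-2)^(1/3) = 1.1 × 10^-6 M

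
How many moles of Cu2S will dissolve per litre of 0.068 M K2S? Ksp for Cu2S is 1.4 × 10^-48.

Cu2S(s) ⇌ 2 Cu^+ + S^2-
Ksp = [Cu^+]^2[S^2-]
If s mol/L dissolves here, [Cu^+] = 2s, [S^2-] = 0.068 + s ≈ 0.068 (since S^2- from K2S dominates).
Ksp ≈ (2s)^2 × 0.068
s = 2.3 x 10^-24 M
Check: s = 2.3 × 10^-24 ≪ 0.068, so the approximation is valid.

2.3 × 10^-24 M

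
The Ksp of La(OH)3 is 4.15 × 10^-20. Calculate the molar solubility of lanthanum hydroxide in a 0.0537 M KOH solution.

s ≈ 2.68 × 10^-16 M

La(OH)3(s) ⇌ La^3+ + 3 OH^-
Ksp = [La^3+][OH^-]^3
If s mol/L dissolves here, [La^3+] = s, [OH^-] = 0.0537 + 3s ≈ 0.0537 (common-ion effect: OH^- is already 0.0537 M).
Ksp ≈ s × (0.0537)^3
s = 2.68 × 10^-16 M
Check: 3s = 8.0 x 10^-16 ≪ 0.0537, so the approximation is valid.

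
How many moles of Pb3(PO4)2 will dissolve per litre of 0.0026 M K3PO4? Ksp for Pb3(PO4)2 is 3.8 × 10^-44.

Pb3(PO4)2(s) ⇌ 3 Pb^2+ + 2 PO4^3-
Ksp = [Pb^2+]^3[PO4^3-]^2
Let s be the molar solubility in this solution. [Pb^2+] = 3s, [PO4^3-] = 0.0026 + 2s ≈ 0.0026 (Ksp is small, so little additional dissolves).
Ksp ≈ (3s)^3 × (0.0026)^2
s = 5.9 × 10^-14 M
Check: 2s = 1.2 x 10^-13 ≪ 0.0026, so the approximation is valid.

s ≈ 5.9 × 10^-14 M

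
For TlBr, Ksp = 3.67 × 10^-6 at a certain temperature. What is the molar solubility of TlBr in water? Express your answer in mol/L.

TlBr(s) <=> Tl^+(aq) + Br^-(aq)
Ksp = [Tl^+][Br^-]
With molar solubility s: [Tl^+] = s, [Br^-] = s.
Ksp = s^2
s = (3.67 × 10^-6)^(1/2) = 1.92 × 10^-3 M

s = 1.92 × 10^-3 M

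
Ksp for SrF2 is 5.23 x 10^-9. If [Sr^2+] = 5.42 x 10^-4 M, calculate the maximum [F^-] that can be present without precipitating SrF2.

[F^-] ≈ 3.11 × 10^-3 M

SrF2(s) <=> Sr^2+ + 2 F^-
Ksp = [Sr^2+][F^-]^2
Precipitation begins when Q = Ksp. With [Sr^2+] = 5.42 x 10^-4 M:
5.23 x 10^-9 = (5.42 x 10^-4) × [F^-]^2
[F^-] = (5.23 x 10^-9 / 5.42 × 10^-4)^(1/2) = 3.11 × 10^-3 M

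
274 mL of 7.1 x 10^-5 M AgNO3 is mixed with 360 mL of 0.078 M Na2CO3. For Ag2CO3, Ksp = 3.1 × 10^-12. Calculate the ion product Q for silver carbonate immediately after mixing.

Q = 4.2 x 10^-11

Total volume = 274 + 360 = 634 mL.
[Ag^+] = 7.1 × 10^-5 × (274/634) = 3.07 × 10^-5 M
[CO3^2-] = 7.8 × 10^-2 × (360/634) = 4.43 × 10^-2 M
Ag2CO3(s) ⇌ 2 Ag^+ + CO3^2-, so Q = [Ag^+]^2[CO3^2-]
Q = (3.07 × 10^-5)^2(4.43 × 10^-2) = 4.2 × 10^-11
Q > Ksp, so Ag2CO3 will precipitate.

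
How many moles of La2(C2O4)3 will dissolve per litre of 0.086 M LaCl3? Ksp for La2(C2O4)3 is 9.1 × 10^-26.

La2(C2O4)3(s) ⇌ 2 La^3+ + 3 C2O4^2-
Ksp = [La^3+]^2[C2O4^2-]^3
If s mol/L dissolves here, [La^3+] = 0.086 + 2s ≈ 0.086, [C2O4^2-] = 3s (since La^3+ from LaCl3 dominates).
Ksp ≈ (0.086)^2 × (3s)^3
s = 7.7 x 10^-9 M
Check: 2s = 1.5 x 10^-8 ≪ 0.086, so the approximation is valid.

7.7 x 10^-9 M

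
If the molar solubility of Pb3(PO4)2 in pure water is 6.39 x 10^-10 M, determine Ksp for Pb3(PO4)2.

Pb3(PO4)2(s) <=> 3 Pb^2+(aq) + 2 PO4^3-(aq)
With molar solubility s: [Pb^2+] = 3s, [PO4^3-] = 2s.
Ksp = [Pb^2+]^3[PO4^3-]^2
Ksp = (3s)^3(2s)^2 = 108s^5
With s = 6.39 × 10^-10: Ksp = 1.15 × 10^-44

Ksp = 1.15 × 10^-44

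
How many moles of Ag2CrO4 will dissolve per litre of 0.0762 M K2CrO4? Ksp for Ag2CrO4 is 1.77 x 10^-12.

Ag2CrO4(s) ⇌ 2 Ag^+ + CrO4^2-
Ksp = [Ag^+]^2[CrO4^2-]
Let s be the molar solubility in this solution. [Ag^+] = 2s, [CrO4^2-] = 0.0762 + s ≈ 0.0762 (Ksp is small, so little additional dissolves).
Ksp ≈ (2s)^2 × 0.0762
s = 2.41 × 10^-6 M
Check: s = 2.4 × 10^-6 ≪ 0.0762, so the approximation is valid.

s ≈ 2.41 x 10^-6 M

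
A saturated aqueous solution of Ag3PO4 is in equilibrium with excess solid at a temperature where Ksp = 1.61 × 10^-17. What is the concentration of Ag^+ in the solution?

[Ag^+] ≈ 8.34 × 10^-5 M

Ag3PO4(s) ⇌ 3 Ag^+ + PO4^3-
Ksp = [Ag^+]^3[PO4^3-]
For each mole of Ag3PO4 that dissolves: [Ag^+] = 3s, [PO4^3-] = s.
Substituting: Ksp = (3s)^3s = 27s^4
Solving, s = (1.61 × 10^-17/27)^(1/4) = 2.779 x 10^-5 M
[Ag^+] = 3s = 8.34 x 10^-5 M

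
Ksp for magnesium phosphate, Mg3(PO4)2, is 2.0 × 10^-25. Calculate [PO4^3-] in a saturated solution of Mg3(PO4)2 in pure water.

Mg3(PO4)2(s) ⇌ 3 Mg^2+(aq) + 2 PO4^3-(aq)
Ksp = [Mg^2+]^3[PO4^3-]^2
Let s = molar solubility. Then [Mg^2+] = 3s and [PO4^3-] = 2s.
So Ksp = (3s)^3 × (2s)^2 = 108s^5
Solving, s = (2.0 × 10^-25/108)^(1/5) = 4.50 × 10^-6 M
[PO4^3-] = 2s = 9.0 × 10^-6 M

[PO4^3-] = 9.0 × 10^-6 M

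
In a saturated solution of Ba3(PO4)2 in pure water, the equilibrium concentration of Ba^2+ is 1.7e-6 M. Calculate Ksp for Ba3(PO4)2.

Ksp = 6.3 × 10^-30

Ba3(PO4)2(s) ⇌ 3 Ba^2+(aq) + 2 PO4^3-(aq)
Stoichiometry gives [PO4^3-] = (2/3)[Ba^2+] = 1.13 × 10^-6 M.
Ksp = [Ba^2+]^3[PO4^3-]^2
Ksp = (1.7 x 10^-6)^3 × (1.13 × 10^-6)^2 = 6.3 x 10^-30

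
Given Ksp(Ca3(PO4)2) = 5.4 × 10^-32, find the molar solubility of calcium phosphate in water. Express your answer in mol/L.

Ca3(PO4)2(s) ⇌ 3 Ca^2+(aq) + 2 PO4^3-(aq)
Ksp = [Ca^2+]^3[PO4^3-]^2
Let s = molar solubility. Then [Ca^2+] = 3s and [PO4^3-] = 2s.
Substituting: Ksp = (3s)^3(2s)^2 = 108s^5
s^5 = 5.4 × 10^-32 / 108, so s = 2.2 x 10^-7 M

s ≈ 2.2 × 10^-7 M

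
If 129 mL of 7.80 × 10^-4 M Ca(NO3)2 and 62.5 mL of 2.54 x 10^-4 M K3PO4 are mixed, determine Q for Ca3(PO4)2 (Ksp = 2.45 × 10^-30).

Q = 9.97 x 10^-19

Total volume = 129 + 62.5 = 191.5 mL.
[Ca^2+] = 7.80 × 10^-4 × (129/191.5) = 5.254 x 10^-4 M
[PO4^3-] = 2.54 × 10^-4 × (62.5/191.5) = 8.290 x 10^-5 M
Ca3(PO4)2(s) <=> 3 Ca^2+ + 2 PO4^3-, so Q = [Ca^2+]^3[PO4^3-]^2
Q = (5.254 × 10^-4)^3(8.290 × 10^-5)^2 = 9.97 × 10^-19
Q > Ksp, so Ca3(PO4)2 will precipitate.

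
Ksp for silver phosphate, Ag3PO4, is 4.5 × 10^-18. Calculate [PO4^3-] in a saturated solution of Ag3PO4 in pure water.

Ag3PO4(s) <=> 3 Ag^+ + PO4^3-
Ksp = [Ag^+]^3[PO4^3-]
For each mole of Ag3PO4 that dissolves: [Ag^+] = 3s, [PO4^3-] = s.
Ksp = (3s)^3s = 27s^4
Solving, s = (4.5 × 10^-18/27)^(1/4) = 2.02 × 10^-5 M
[PO4^3-] = s = 2.0 × 10^-5 M

2.0 × 10^-5 M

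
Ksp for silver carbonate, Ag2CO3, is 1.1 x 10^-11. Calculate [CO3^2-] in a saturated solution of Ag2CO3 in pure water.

[CO3^2-] ≈ 1.4 x 10^-4 M

Ag2CO3(s) ⇌ 2 Ag^+(aq) + CO3^2-(aq)
Ksp = [Ag^+]^2[CO3^2-]
If s mol/L of Ag2CO3 dissolves, [Ag^+] = 2s and [CO3^2-] = s.
Substituting: Ksp = (2s)^2s = 4s^3
s^3 = 1.1 x 10^-11 / 4, so s = 1.40 × 10^-4 M
[CO3^2-] = s = 1.4 x 10^-4 M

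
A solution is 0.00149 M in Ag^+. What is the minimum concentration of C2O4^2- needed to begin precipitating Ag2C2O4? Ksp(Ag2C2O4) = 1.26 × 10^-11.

5.68 x 10^-6 M

Ag2C2O4(s) ⇌ 2 Ag^+ + C2O4^2-
Ksp = [Ag^+]^2[C2O4^2-]
Precipitation begins when Q = Ksp. With [Ag^+] = 0.00149 M:
1.26 × 10^-11 = (0.00149)^2 × [C2O4^2-]
[C2O4^2-] = (1.26 × 10^-11 / 2.220 × 10^-6) = 5.68 x 10^-6 M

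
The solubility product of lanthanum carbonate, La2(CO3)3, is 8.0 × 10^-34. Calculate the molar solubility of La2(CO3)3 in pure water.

s = 9.4 × 10^-8 M

La2(CO3)3(s) ⇌ 2 La^3+ + 3 CO3^2-
Ksp = [La^3+]^2[CO3^2-]^3
With molar solubility s: [La^3+] = 2s, [CO3^2-] = 3s.
So Ksp = (2s)^2 × (3s)^3 = 108s^5
Solving, s = (8.0 × 10^-34/108)^(1/5) = 9.4 × 10^-8 M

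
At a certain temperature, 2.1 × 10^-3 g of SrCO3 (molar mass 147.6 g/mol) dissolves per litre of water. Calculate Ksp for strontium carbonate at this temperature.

Ksp ≈ 2.0 × 10^-10

Molar solubility s = (2.1 × 10^-3 g/L) / (147.6 g/mol) = 1.42 x 10^-5 M.
SrCO3(s) ⇌ Sr^2+ + CO3^2-
With molar solubility s: [Sr^2+] = s, [CO3^2-] = s.
Ksp = [Sr^2+][CO3^2-]
Ksp = s^2
Ksp = (1.42 × 10^-5)^2 = 2.0 x 10^-10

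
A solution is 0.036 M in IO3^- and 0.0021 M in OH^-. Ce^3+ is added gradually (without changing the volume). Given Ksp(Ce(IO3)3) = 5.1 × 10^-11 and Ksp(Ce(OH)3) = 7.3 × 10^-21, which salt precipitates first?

Precipitation of each salt starts when its ion product equals its Ksp.
For Ce(IO3)3: 5.1 × 10^-11 = (0.036)^3 × [Ce^3+]  ⇒  [Ce^3+] = 1.1 × 10^-6 M.
For Ce(OH)3: 7.3 × 10^-21 = (0.0021)^3 × [Ce^3+]  ⇒  [Ce^3+] = 7.9 x 10^-13 M.
The salt with the lower threshold [Ce^3+] precipitates first: Ce(OH)3.

Ce(OH)3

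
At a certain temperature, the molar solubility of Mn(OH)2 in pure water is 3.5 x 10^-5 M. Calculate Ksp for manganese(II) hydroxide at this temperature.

Mn(OH)2(s) ⇌ Mn^2+ + 2 OH^-
If s mol/L of Mn(OH)2 dissolves, [Mn^2+] = s and [OH^-] = 2s.
Ksp = [Mn^2+][OH^-]^2
Ksp = s(2s)^2 = 4s^3
Ksp = 4 × (3.5 × 10^-5)^3 = 1.7 × 10^-13

1.7 × 10^-13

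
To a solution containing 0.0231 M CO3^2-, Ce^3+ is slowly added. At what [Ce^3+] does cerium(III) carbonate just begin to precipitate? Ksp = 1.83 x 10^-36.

[Ce^3+] ≈ 3.85e-16 M

Ce2(CO3)3(s) ⇌ 2 Ce^3+(aq) + 3 CO3^2-(aq)
Ksp = [Ce^3+]^2[CO3^2-]^3
Precipitation begins when Q = Ksp. With [CO3^2-] = 0.0231 M:
1.83 x 10^-36 = (0.0231)^3 × [Ce^3+]^2
[Ce^3+] = (1.83 x 10^-36 / 1.233 x 10^-5)^(1/2) = 3.85 x 10^-16 M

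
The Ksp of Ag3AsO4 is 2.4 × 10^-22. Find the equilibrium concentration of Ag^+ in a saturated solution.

[Ag^+] = 5.2e-6 M

Ag3AsO4(s) ⇌ 3 Ag^+ + AsO4^3-
Ksp = [Ag^+]^3[AsO4^3-]
With molar solubility s: [Ag^+] = 3s, [AsO4^3-] = s.
Substituting: Ksp = (3s)^3s = 27s^4
s^4 = 2.4 × 10^-22 / 27, so s = 1.73 × 10^-6 M
[Ag^+] = 3s = 5.2 × 10^-6 M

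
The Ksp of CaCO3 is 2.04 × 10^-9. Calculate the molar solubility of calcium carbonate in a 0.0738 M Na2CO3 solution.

s ≈ 2.76 × 10^-8 M

CaCO3(s) ⇌ Ca^2+(aq) + CO3^2-(aq)
Ksp = [Ca^2+][CO3^2-]
If s mol/L dissolves here, [Ca^2+] = s, [CO3^2-] = 0.0738 + s ≈ 0.0738 (since CO3^2- from Na2CO3 dominates).
Ksp ≈ s × 0.0738
s = 2.76 × 10^-8 M
Check: s = 2.8 × 10^-8 ≪ 0.0738, so the approximation is valid.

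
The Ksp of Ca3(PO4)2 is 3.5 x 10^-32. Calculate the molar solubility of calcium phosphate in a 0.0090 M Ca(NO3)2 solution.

Ca3(PO4)2(s) ⇌ 3 Ca^2+(aq) + 2 PO4^3-(aq)
Ksp = [Ca^2+]^3[PO4^3-]^2
If s mol/L dissolves here, [Ca^2+] = 0.0090 + 3s ≈ 0.0090, [PO4^3-] = 2s (since Ca^2+ from Ca(NO3)2 dominates).
Ksp ≈ (0.0090)^3 × (2s)^2
s = 1.1 × 10^-13 M
Check: 3s = 3.3 × 10^-13 ≪ 0.0090, so the approximation is valid.

1.1e-13 M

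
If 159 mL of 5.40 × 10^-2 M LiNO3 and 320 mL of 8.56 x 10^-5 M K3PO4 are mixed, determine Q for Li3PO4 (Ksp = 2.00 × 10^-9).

Q ≈ 3.29e-10

Total volume = 159 + 320 = 479 mL.
[Li^+] = 5.40 x 10^-2 × (159/479) = 1.792 × 10^-2 M
[PO4^3-] = 8.56 × 10^-5 × (320/479) = 5.719 x 10^-5 M
Li3PO4(s) ⇌ 3 Li^+ + PO4^3-, so Q = [Li^+]^3[PO4^3-]
Q = (1.792 × 10^-2)^3(5.719 × 10^-5) = 3.29 × 10^-10
Q < Ksp, so no precipitate of Li3PO4 forms.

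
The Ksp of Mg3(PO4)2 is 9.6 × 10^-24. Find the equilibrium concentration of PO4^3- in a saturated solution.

[PO4^3-] = 2.0e-5 M

Mg3(PO4)2(s) <=> 3 Mg^2+ + 2 PO4^3-
Ksp = [Mg^2+]^3[PO4^3-]^2
For each mole of Mg3(PO4)2 that dissolves: [Mg^2+] = 3s, [PO4^3-] = 2s.
Ksp = (3s)^3(2s)^2 = 108s^5
s = (9.6 × 10^-24 / 108)^(1/5) = 9.77 x 10^-6 M
[PO4^3-] = 2s = 2.0 × 10^-5 M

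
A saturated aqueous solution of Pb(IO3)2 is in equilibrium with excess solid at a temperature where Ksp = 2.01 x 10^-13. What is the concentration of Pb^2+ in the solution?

Pb(IO3)2(s) ⇌ Pb^2+ + 2 IO3^-
Ksp = [Pb^2+][IO3^-]^2
For each mole of Pb(IO3)2 that dissolves: [Pb^2+] = s, [IO3^-] = 2s.
So Ksp = s × (2s)^2 = 4s^3
s^3 = 2.01 x 10^-13 / 4, so s = 3.690 x 10^-5 M
[Pb^2+] = s = 3.69 x 10^-5 M

[Pb^2+] = 3.69 × 10^-5 M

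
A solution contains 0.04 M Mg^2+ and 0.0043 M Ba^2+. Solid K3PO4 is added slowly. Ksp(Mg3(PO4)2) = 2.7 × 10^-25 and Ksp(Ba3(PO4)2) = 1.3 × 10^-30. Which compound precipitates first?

Each salt begins to precipitate when Q = Ksp, i.e. when [PO4^3-] reaches its threshold.
For Mg3(PO4)2: 2.7 × 10^-25 = (0.04)^3 × [PO4^3-]^2  ⇒  [PO4^3-] = 6.5 × 10^-11 M.
For Ba3(PO4)2: 1.3 × 10^-30 = (0.0043)^3 × [PO4^3-]^2  ⇒  [PO4^3-] = 4.0 × 10^-12 M.
The salt with the lower threshold [PO4^3-] precipitates first: Ba3(PO4)2.

Ba3(PO4)2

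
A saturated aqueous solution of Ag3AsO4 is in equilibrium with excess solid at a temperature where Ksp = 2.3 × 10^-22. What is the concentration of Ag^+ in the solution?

5.1e-6 M

Ag3AsO4(s) ⇌ 3 Ag^+ + AsO4^3-
Ksp = [Ag^+]^3[AsO4^3-]
If s mol/L of Ag3AsO4 dissolves, [Ag^+] = 3s and [AsO4^3-] = s.
Substituting: Ksp = (3s)^3s = 27s^4
s^4 = 2.3 × 10^-22 / 27, so s = 1.71 × 10^-6 M
[Ag^+] = 3s = 5.1 × 10^-6 M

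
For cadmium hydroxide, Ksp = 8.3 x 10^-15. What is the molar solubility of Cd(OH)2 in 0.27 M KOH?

s ≈ 1.1e-13 M

Cd(OH)2(s) ⇌ Cd^2+(aq) + 2 OH^-(aq)
Ksp = [Cd^2+][OH^-]^2
Let s be the molar solubility in this solution. [Cd^2+] = s, [OH^-] = 0.27 + 2s ≈ 0.27 (since OH^- from KOH dominates).
Ksp ≈ s × (0.27)^2
s = 1.1 × 10^-13 M
Check: 2s = 2.3 x 10^-13 ≪ 0.27, so the approximation is valid.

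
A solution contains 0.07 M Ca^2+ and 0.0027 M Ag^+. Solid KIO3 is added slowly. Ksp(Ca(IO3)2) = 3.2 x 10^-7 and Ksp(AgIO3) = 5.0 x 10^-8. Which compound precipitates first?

AgIO3

Each salt begins to precipitate when Q = Ksp, i.e. when [IO3^-] reaches its threshold.
For Ca(IO3)2: 3.2 x 10^-7 = 0.07 × [IO3^-]^2  ⇒  [IO3^-] = 2.1 × 10^-3 M.
For AgIO3: 5.0 x 10^-8 = 0.0027 × [IO3^-]  ⇒  [IO3^-] = 1.9 × 10^-5 M.
The salt with the lower threshold [IO3^-] precipitates first: AgIO3.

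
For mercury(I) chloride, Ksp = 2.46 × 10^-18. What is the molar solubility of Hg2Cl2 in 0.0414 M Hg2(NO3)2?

Hg2Cl2(s) <=> Hg2^2+(aq) + 2 Cl^-(aq)
Ksp = [Hg2^2+][Cl^-]^2
Let s be the molar solubility in this solution. [Hg2^2+] = 0.0414 + s ≈ 0.0414, [Cl^-] = 2s (Ksp is small, so little additional dissolves).
Ksp ≈ 0.0414 × (2s)^2
s = 3.85 x 10^-9 M
Check: s = 3.9 × 10^-9 ≪ 0.0414, so the approximation is valid.

s ≈ 3.85e-9 M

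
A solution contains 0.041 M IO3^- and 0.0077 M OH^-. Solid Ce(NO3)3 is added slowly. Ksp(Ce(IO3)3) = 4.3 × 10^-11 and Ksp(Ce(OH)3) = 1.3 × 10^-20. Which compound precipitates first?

Each salt begins to precipitate when Q = Ksp, i.e. when [Ce^3+] reaches its threshold.
For Ce(IO3)3: 4.3 × 10^-11 = (0.041)^3 × [Ce^3+]  ⇒  [Ce^3+] = 6.2 x 10^-7 M.
For Ce(OH)3: 1.3 × 10^-20 = (0.0077)^3 × [Ce^3+]  ⇒  [Ce^3+] = 2.8 x 10^-14 M.
The salt with the lower threshold [Ce^3+] precipitates first: Ce(OH)3.

Ce(OH)3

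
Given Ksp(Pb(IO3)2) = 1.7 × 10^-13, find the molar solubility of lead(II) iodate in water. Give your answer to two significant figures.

s = 3.5 x 10^-5 M

Pb(IO3)2(s) <=> Pb^2+ + 2 IO3^-
Ksp = [Pb^2+][IO3^-]^2
With molar solubility s: [Pb^2+] = s, [IO3^-] = 2s.
So Ksp = s × (2s)^2 = 4s^3
Solving, s = (1.7 × 10^-13/4)^(1/3) = 3.5 × 10^-5 M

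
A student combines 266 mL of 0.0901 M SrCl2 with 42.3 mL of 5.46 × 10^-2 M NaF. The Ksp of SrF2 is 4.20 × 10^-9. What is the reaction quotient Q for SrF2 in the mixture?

Total volume = 266 + 42.3 = 308.3 mL.
[Sr^2+] = 9.01 × 10^-2 × (266/308.3) = 7.774 × 10^-2 M
[F^-] = 5.46 × 10^-2 × (42.3/308.3) = 7.491 × 10^-3 M
SrF2(s) ⇌ Sr^2+(aq) + 2 F^-(aq), so Q = [Sr^2+][F^-]^2
Q = (7.774 × 10^-2)(7.491 × 10^-3)^2 = 4.36 x 10^-6
Q > Ksp, so SrF2 will precipitate.

4.36e-6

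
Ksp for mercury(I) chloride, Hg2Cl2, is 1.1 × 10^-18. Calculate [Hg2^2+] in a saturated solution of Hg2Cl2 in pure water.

[Hg2^2+] ≈ 6.5 × 10^-7 M

Hg2Cl2(s) <=> Hg2^2+ + 2 Cl^-
Ksp = [Hg2^2+][Cl^-]^2
For each mole of Hg2Cl2 that dissolves: [Hg2^2+] = s, [Cl^-] = 2s.
So Ksp = s × (2s)^2 = 4s^3
Solving, s = (1.1 × 10^-18/4)^(1/3) = 6.50 × 10^-7 M
[Hg2^2+] = s = 6.5 x 10^-7 M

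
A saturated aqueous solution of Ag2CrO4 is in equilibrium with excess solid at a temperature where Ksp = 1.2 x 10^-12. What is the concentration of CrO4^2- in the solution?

Ag2CrO4(s) ⇌ 2 Ag^+ + CrO4^2-
Ksp = [Ag^+]^2[CrO4^2-]
With molar solubility s: [Ag^+] = 2s, [CrO4^2-] = s.
Substituting: Ksp = (2s)^2s = 4s^3
Solving, s = (1.2 x 10^-12/4)^(1/3) = 6.69 x 10^-5 M
[CrO4^2-] = s = 6.7 x 10^-5 M

[CrO4^2-] ≈ 6.7 × 10^-5 M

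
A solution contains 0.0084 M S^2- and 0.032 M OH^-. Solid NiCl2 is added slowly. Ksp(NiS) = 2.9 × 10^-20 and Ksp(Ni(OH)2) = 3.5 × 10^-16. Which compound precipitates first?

Each salt begins to precipitate when Q = Ksp, i.e. when [Ni^2+] reaches its threshold.
For NiS: 2.9 × 10^-20 = 0.0084 × [Ni^2+]  ⇒  [Ni^2+] = 3.5 × 10^-18 M.
For Ni(OH)2: 3.5 × 10^-16 = (0.032)^2 × [Ni^2+]  ⇒  [Ni^2+] = 3.4 × 10^-13 M.
The salt with the lower threshold [Ni^2+] precipitates first: NiS.

NiS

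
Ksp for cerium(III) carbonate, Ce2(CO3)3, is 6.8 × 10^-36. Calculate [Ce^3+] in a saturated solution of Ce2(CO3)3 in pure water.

[Ce^3+] = 7.3 x 10^-8 M

Ce2(CO3)3(s) ⇌ 2 Ce^3+ + 3 CO3^2-
Ksp = [Ce^3+]^2[CO3^2-]^3
For each mole of Ce2(CO3)3 that dissolves: [Ce^3+] = 2s, [CO3^2-] = 3s.
Substituting: Ksp = (2s)^2(3s)^3 = 108s^5
s = (6.8 × 10^-36 / 108)^(1/5) = 3.63 × 10^-8 M
[Ce^3+] = 2s = 7.3 × 10^-8 M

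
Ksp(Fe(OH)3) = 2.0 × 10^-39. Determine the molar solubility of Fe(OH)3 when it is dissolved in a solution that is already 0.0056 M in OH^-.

Fe(OH)3(s) <=> Fe^3+(aq) + 3 OH^-(aq)
Ksp = [Fe^3+][OH^-]^3
If s mol/L dissolves here, [Fe^3+] = s, [OH^-] = 0.0056 + 3s ≈ 0.0056 (Ksp is small, so little additional dissolves).
Ksp ≈ s × (0.0056)^3
s = 1.1 x 10^-32 M
Check: 3s = 3.4 × 10^-32 ≪ 0.0056, so the approximation is valid.

s ≈ 1.1 × 10^-32 M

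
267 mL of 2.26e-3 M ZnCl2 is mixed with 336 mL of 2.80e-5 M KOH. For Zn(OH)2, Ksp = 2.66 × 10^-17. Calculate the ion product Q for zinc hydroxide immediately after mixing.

Q = 2.44 × 10^-13

Total volume = 267 + 336 = 603 mL.
[Zn^2+] = 2.26 x 10^-3 × (267/603) = 1.001 x 10^-3 M
[OH^-] = 2.80 × 10^-5 × (336/603) = 1.560 × 10^-5 M
Zn(OH)2(s) <=> Zn^2+ + 2 OH^-, so Q = [Zn^2+][OH^-]^2
Q = (1.001 x 10^-3)(1.560 x 10^-5)^2 = 2.44 × 10^-13
Q > Ksp, so Zn(OH)2 will precipitate.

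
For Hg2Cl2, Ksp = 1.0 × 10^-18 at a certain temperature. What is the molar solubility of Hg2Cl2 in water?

Hg2Cl2(s) <=> Hg2^2+(aq) + 2 Cl^-(aq)
Ksp = [Hg2^2+][Cl^-]^2
With molar solubility s: [Hg2^2+] = s, [Cl^-] = 2s.
So Ksp = s × (2s)^2 = 4s^3
s^3 = 1.0 × 10^-18 / 4, so s = 6.3 × 10^-7 M

s = 6.3 × 10^-7 M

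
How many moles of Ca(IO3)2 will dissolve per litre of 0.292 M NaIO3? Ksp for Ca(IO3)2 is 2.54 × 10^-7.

Ca(IO3)2(s) ⇌ Ca^2+ + 2 IO3^-
Ksp = [Ca^2+][IO3^-]^2
If s mol/L dissolves here, [Ca^2+] = s, [IO3^-] = 0.292 + 2s ≈ 0.292 (common-ion effect: IO3^- is already 0.292 M).
Ksp ≈ s × (0.292)^2
s = 2.98 × 10^-6 M
Check: 2s = 6.0 x 10^-6 ≪ 0.292, so the approximation is valid.

s ≈ 2.98 x 10^-6 M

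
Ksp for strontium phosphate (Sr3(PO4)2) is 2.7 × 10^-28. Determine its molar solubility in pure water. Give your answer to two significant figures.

Sr3(PO4)2(s) ⇌ 3 Sr^2+ + 2 PO4^3-
Ksp = [Sr^2+]^3[PO4^3-]^2
If s mol/L of Sr3(PO4)2 dissolves, [Sr^2+] = 3s and [PO4^3-] = 2s.
Ksp = (3s)^3(2s)^2 = 108s^5
s = (2.7 × 10^-28 / 108)^(1/5) = 1.2 x 10^-6 M

s = 1.2 × 10^-6 M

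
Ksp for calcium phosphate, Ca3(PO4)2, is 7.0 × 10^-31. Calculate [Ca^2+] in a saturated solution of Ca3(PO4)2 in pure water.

Ca3(PO4)2(s) ⇌ 3 Ca^2+(aq) + 2 PO4^3-(aq)
Ksp = [Ca^2+]^3[PO4^3-]^2
For each mole of Ca3(PO4)2 that dissolves: [Ca^2+] = 3s, [PO4^3-] = 2s.
Substituting: Ksp = (3s)^3(2s)^2 = 108s^5
Solving, s = (7.0 × 10^-31/108)^(1/5) = 3.65 × 10^-7 M
[Ca^2+] = 3s = 1.1 × 10^-6 M

[Ca^2+] = 1.1e-6 M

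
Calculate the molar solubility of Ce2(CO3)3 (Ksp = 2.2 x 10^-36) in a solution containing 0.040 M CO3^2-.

s ≈ 9.3 × 10^-17 M

Ce2(CO3)3(s) <=> 2 Ce^3+ + 3 CO3^2-
Ksp = [Ce^3+]^2[CO3^2-]^3
Let s be the molar solubility in this solution. [Ce^3+] = 2s, [CO3^2-] = 0.040 + 3s ≈ 0.040 (common-ion effect: CO3^2- is already 0.040 M).
Ksp ≈ (2s)^2 × (0.040)^3
s = 9.3 × 10^-17 M
Check: 3s = 2.8 × 10^-16 ≪ 0.040, so the approximation is valid.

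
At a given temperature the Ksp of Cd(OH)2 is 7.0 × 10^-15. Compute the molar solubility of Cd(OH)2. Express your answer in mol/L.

Cd(OH)2(s) ⇌ Cd^2+(aq) + 2 OH^-(aq)
Ksp = [Cd^2+][OH^-]^2
Let s = molar solubility. Then [Cd^2+] = s and [OH^-] = 2s.
So Ksp = s × (2s)^2 = 4s^3
s = (7.0 × 10^-15 / 4)^(1/3) = 1.2 × 10^-5 M

1.2 x 10^-5 M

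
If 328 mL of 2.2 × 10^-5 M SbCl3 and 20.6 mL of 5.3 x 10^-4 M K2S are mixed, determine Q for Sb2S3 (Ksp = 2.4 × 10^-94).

Q = 1.3e-23

Total volume = 328 + 20.6 = 348.6 mL.
[Sb^3+] = 2.2 x 10^-5 × (328/348.6) = 2.07 × 10^-5 M
[S^2-] = 5.3 × 10^-4 × (20.6/348.6) = 3.13 × 10^-5 M
Sb2S3(s) ⇌ 2 Sb^3+ + 3 S^2-, so Q = [Sb^3+]^2[S^2-]^3
Q = (2.07 × 10^-5)^2(3.13 × 10^-5)^3 = 1.3 x 10^-23
Q > Ksp, so Sb2S3 will precipitate.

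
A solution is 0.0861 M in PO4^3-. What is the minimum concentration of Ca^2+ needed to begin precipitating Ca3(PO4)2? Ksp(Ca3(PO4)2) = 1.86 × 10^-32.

Ca3(PO4)2(s) ⇌ 3 Ca^2+ + 2 PO4^3-
Ksp = [Ca^2+]^3[PO4^3-]^2
Precipitation begins when Q = Ksp. With [PO4^3-] = 0.0861 M:
1.86 × 10^-32 = (0.0861)^2 × [Ca^2+]^3
[Ca^2+] = (1.86 × 10^-32 / 7.413 × 10^-3)^(1/3) = 1.36 x 10^-10 M

[Ca^2+] ≈ 1.36 × 10^-10 M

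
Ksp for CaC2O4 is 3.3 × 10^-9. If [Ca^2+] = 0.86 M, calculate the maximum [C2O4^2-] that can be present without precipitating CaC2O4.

CaC2O4(s) <=> Ca^2+(aq) + C2O4^2-(aq)
Ksp = [Ca^2+][C2O4^2-]
Precipitation begins when Q = Ksp. With [Ca^2+] = 0.86 M:
3.3 × 10^-9 = (0.86) × [C2O4^2-]
[C2O4^2-] = (3.3 × 10^-9 / 8.6 × 10^-1) = 3.8 × 10^-9 M

[C2O4^2-] = 3.8 x 10^-9 M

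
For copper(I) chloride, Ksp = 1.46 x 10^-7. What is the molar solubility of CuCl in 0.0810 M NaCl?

CuCl(s) ⇌ Cu^+(aq) + Cl^-(aq)
Ksp = [Cu^+][Cl^-]
Let s be the molar solubility in this solution. [Cu^+] = s, [Cl^-] = 0.0810 + s ≈ 0.0810 (common-ion effect: Cl^- is already 0.0810 M).
Ksp ≈ s × 0.0810
s = 1.80 x 10^-6 M
Check: s = 1.8 × 10^-6 ≪ 0.0810, so the approximation is valid.

s ≈ 1.80 x 10^-6 M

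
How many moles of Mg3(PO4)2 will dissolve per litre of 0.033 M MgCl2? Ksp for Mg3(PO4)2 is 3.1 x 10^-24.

Mg3(PO4)2(s) ⇌ 3 Mg^2+(aq) + 2 PO4^3-(aq)
Ksp = [Mg^2+]^3[PO4^3-]^2
If s mol/L dissolves here, [Mg^2+] = 0.033 + 3s ≈ 0.033, [PO4^3-] = 2s (Ksp is small, so little additional dissolves).
Ksp ≈ (0.033)^3 × (2s)^2
s = 1.5 x 10^-10 M
Check: 3s = 4.4 × 10^-10 ≪ 0.033, so the approximation is valid.

s ≈ 1.5e-10 M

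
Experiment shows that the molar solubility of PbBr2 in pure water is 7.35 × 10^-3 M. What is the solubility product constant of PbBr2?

PbBr2(s) ⇌ Pb^2+ + 2 Br^-
For each mole of PbBr2 that dissolves: [Pb^2+] = s, [Br^-] = 2s.
Ksp = [Pb^2+][Br^-]^2
Ksp = s(2s)^2 = 4s^3
With s = 7.35 x 10^-3: Ksp = 1.59 × 10^-6

1.59 × 10^-6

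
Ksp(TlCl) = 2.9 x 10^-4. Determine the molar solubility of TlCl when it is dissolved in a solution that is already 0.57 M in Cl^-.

s ≈ 5.1 x 10^-4 M

TlCl(s) ⇌ Tl^+ + Cl^-
Ksp = [Tl^+][Cl^-]
Let s be the molar solubility in this solution. [Tl^+] = s, [Cl^-] = 0.57 + s ≈ 0.57 (common-ion effect: Cl^- is already 0.57 M).
Ksp ≈ s × 0.57
s = 5.1 x 10^-4 M
Check: s = 5.1 × 10^-4 ≪ 0.57, so the approximation is valid.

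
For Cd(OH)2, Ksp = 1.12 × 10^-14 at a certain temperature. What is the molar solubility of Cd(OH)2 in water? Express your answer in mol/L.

1.41e-5 M

Cd(OH)2(s) <=> Cd^2+ + 2 OH^-
Ksp = [Cd^2+][OH^-]^2
With molar solubility s: [Cd^2+] = s, [OH^-] = 2s.
So Ksp = s × (2s)^2 = 4s^3
s = (1.12 × 10^-14 / 4)^(1/3) = 1.41 x 10^-5 M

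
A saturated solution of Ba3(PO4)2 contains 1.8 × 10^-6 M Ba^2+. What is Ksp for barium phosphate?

8.4 x 10^-30

Ba3(PO4)2(s) ⇌ 3 Ba^2+(aq) + 2 PO4^3-(aq)
Stoichiometry gives [PO4^3-] = (2/3)[Ba^2+] = 1.20 x 10^-6 M.
Ksp = [Ba^2+]^3[PO4^3-]^2
Ksp = (1.8 × 10^-6)^3 × (1.20 x 10^-6)^2 = 8.4 × 10^-30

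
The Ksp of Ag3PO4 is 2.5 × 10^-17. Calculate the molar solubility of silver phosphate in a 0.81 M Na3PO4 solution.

s ≈ 1.0e-6 M

Ag3PO4(s) <=> 3 Ag^+ + PO4^3-
Ksp = [Ag^+]^3[PO4^3-]
Let s = moles of Ag3PO4 that dissolve per litre. [Ag^+] = 3s, [PO4^3-] = 0.81 + s ≈ 0.81 (since PO4^3- from Na3PO4 dominates).
Ksp ≈ (3s)^3 × 0.81
s = 1.0 × 10^-6 M
Check: s = 1.0 x 10^-6 ≪ 0.81, so the approximation is valid.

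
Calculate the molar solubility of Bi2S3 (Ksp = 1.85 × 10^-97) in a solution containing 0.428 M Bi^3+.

3.34 × 10^-33 M

Bi2S3(s) <=> 2 Bi^3+ + 3 S^2-
Ksp = [Bi^3+]^2[S^2-]^3
If s mol/L dissolves here, [Bi^3+] = 0.428 + 2s ≈ 0.428, [S^2-] = 3s (common-ion effect: Bi^3+ is already 0.428 M).
Ksp ≈ (0.428)^2 × (3s)^3
s = 3.34 × 10^-33 M
Check: 2s = 6.7 × 10^-33 ≪ 0.428, so the approximation is valid.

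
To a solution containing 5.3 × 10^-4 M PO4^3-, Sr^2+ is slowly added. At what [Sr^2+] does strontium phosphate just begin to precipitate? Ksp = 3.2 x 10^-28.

Sr3(PO4)2(s) <=> 3 Sr^2+(aq) + 2 PO4^3-(aq)
Ksp = [Sr^2+]^3[PO4^3-]^2
Precipitation begins when Q = Ksp. With [PO4^3-] = 5.3 × 10^-4 M:
3.2 x 10^-28 = (5.3 × 10^-4)^2 × [Sr^2+]^3
[Sr^2+] = (3.2 x 10^-28 / 2.81 × 10^-7)^(1/3) = 1.0 x 10^-7 M

1.0 × 10^-7 M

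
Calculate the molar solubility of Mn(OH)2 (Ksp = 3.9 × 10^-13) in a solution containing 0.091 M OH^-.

s ≈ 4.7 × 10^-11 M

Mn(OH)2(s) ⇌ Mn^2+ + 2 OH^-
Ksp = [Mn^2+][OH^-]^2
Let s be the molar solubility in this solution. [Mn^2+] = s, [OH^-] = 0.091 + 2s ≈ 0.091 (common-ion effect: OH^- is already 0.091 M).
Ksp ≈ s × (0.091)^2
s = 4.7 x 10^-11 M
Check: 2s = 9.4 × 10^-11 ≪ 0.091, so the approximation is valid.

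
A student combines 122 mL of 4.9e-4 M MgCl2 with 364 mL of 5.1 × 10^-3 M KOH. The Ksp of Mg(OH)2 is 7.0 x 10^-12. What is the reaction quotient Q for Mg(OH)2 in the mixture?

1.8 × 10^-9

Total volume = 122 + 364 = 486 mL.
[Mg^2+] = 4.9 x 10^-4 × (122/486) = 1.23 x 10^-4 M
[OH^-] = 5.1 × 10^-3 × (364/486) = 3.82 x 10^-3 M
Mg(OH)2(s) <=> Mg^2+ + 2 OH^-, so Q = [Mg^2+][OH^-]^2
Q = (1.23 × 10^-4)(3.82 × 10^-3)^2 = 1.8 × 10^-9
Q > Ksp, so Mg(OH)2 will precipitate.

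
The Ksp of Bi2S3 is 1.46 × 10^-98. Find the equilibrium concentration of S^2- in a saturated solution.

[S^2-] ≈ 3.19 x 10^-20 M

Bi2S3(s) <=> 2 Bi^3+ + 3 S^2-
Ksp = [Bi^3+]^2[S^2-]^3
If s mol/L of Bi2S3 dissolves, [Bi^3+] = 2s and [S^2-] = 3s.
So Ksp = (2s)^2 × (3s)^3 = 108s^5
s = (1.46 × 10^-98 / 108)^(1/5) = 1.062 × 10^-20 M
[S^2-] = 3s = 3.19 × 10^-20 M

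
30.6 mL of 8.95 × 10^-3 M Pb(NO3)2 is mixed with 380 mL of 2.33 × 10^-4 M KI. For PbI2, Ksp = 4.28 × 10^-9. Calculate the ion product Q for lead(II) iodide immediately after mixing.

3.10e-11

Total volume = 30.6 + 380 = 410.6 mL.
[Pb^2+] = 8.95 × 10^-3 × (30.6/410.6) = 6.670 × 10^-4 M
[I^-] = 2.33 x 10^-4 × (380/410.6) = 2.156 x 10^-4 M
PbI2(s) ⇌ Pb^2+(aq) + 2 I^-(aq), so Q = [Pb^2+][I^-]^2
Q = (6.670 × 10^-4)(2.156 × 10^-4)^2 = 3.10 × 10^-11
Q < Ksp, so no precipitate of PbI2 forms.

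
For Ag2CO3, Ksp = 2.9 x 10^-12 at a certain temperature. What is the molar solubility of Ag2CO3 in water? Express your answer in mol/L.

s = 9.0 x 10^-5 M

Ag2CO3(s) ⇌ 2 Ag^+ + CO3^2-
Ksp = [Ag^+]^2[CO3^2-]
Let s = molar solubility. Then [Ag^+] = 2s and [CO3^2-] = s.
Ksp = (2s)^2s = 4s^3
s = (2.9 x 10^-12 / 4)^(1/3) = 9.0 × 10^-5 M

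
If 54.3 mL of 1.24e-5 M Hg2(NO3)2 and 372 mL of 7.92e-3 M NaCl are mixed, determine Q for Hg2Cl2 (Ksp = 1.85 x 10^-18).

Total volume = 54.3 + 372 = 426.3 mL.
[Hg2^2+] = 1.24 x 10^-5 × (54.3/426.3) = 1.579 x 10^-6 M
[Cl^-] = 7.92 × 10^-3 × (372/426.3) = 6.911 × 10^-3 M
Hg2Cl2(s) ⇌ Hg2^2+(aq) + 2 Cl^-(aq), so Q = [Hg2^2+][Cl^-]^2
Q = (1.579 × 10^-6)(6.911 × 10^-3)^2 = 7.54 × 10^-11
Q > Ksp, so Hg2Cl2 will precipitate.

Q ≈ 7.54 × 10^-11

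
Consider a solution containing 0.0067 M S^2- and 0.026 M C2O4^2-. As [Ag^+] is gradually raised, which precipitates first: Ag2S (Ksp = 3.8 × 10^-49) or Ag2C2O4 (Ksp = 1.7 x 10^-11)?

Each salt begins to precipitate when Q = Ksp, i.e. when [Ag^+] reaches its threshold.
For Ag2S: 3.8 × 10^-49 = 0.0067 × [Ag^+]^2  ⇒  [Ag^+] = 7.5 x 10^-24 M.
For Ag2C2O4: 1.7 x 10^-11 = 0.026 × [Ag^+]^2  ⇒  [Ag^+] = 2.6 × 10^-5 M.
The salt with the lower threshold [Ag^+] precipitates first: Ag2S.

Ag2S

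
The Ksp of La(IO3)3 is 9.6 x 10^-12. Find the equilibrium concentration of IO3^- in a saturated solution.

La(IO3)3(s) ⇌ La^3+ + 3 IO3^-
Ksp = [La^3+][IO3^-]^3
Let s = molar solubility. Then [La^3+] = s and [IO3^-] = 3s.
So Ksp = s × (3s)^3 = 27s^4
s = (9.6 x 10^-12 / 27)^(1/4) = 7.72 × 10^-4 M
[IO3^-] = 3s = 2.3 × 10^-3 M

2.3 × 10^-3 M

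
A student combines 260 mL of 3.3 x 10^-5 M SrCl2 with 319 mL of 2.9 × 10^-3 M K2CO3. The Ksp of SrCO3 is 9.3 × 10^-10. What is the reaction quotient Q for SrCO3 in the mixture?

Total volume = 260 + 319 = 579 mL.
[Sr^2+] = 3.3 × 10^-5 × (260/579) = 1.48 × 10^-5 M
[CO3^2-] = 2.9 × 10^-3 × (319/579) = 1.60 × 10^-3 M
SrCO3(s) ⇌ Sr^2+(aq) + CO3^2-(aq), so Q = [Sr^2+][CO3^2-]
Q = (1.48 × 10^-5)(1.60 × 10^-3) = 2.4 x 10^-8
Q > Ksp, so SrCO3 will precipitate.

Q = 2.4 x 10^-8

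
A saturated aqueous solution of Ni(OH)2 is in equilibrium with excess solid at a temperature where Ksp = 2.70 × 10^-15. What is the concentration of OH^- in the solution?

Ni(OH)2(s) <=> Ni^2+ + 2 OH^-
Ksp = [Ni^2+][OH^-]^2
With molar solubility s: [Ni^2+] = s, [OH^-] = 2s.
Ksp = s(2s)^2 = 4s^3
s^3 = 2.70 × 10^-15 / 4, so s = 8.772 x 10^-6 M
[OH^-] = 2s = 1.75 × 10^-5 M

[OH^-] ≈ 1.75e-5 M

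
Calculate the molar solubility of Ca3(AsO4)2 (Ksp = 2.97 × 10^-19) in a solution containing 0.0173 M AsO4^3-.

Ca3(AsO4)2(s) ⇌ 3 Ca^2+(aq) + 2 AsO4^3-(aq)
Ksp = [Ca^2+]^3[AsO4^3-]^2
If s mol/L dissolves here, [Ca^2+] = 3s, [AsO4^3-] = 0.0173 + 2s ≈ 0.0173 (Ksp is small, so little additional dissolves).
Ksp ≈ (3s)^3 × (0.0173)^2
s = 3.32 × 10^-6 M
Check: 2s = 6.6 × 10^-6 ≪ 0.0173, so the approximation is valid.

s = 3.32e-6 M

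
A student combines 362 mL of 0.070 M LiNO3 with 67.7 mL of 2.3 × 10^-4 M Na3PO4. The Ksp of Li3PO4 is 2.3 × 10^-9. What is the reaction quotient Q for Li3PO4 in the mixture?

7.4 x 10^-9

Total volume = 362 + 67.7 = 429.7 mL.
[Li^+] = 7.0 × 10^-2 × (362/429.7) = 5.90 × 10^-2 M
[PO4^3-] = 2.3 x 10^-4 × (67.7/429.7) = 3.62 × 10^-5 M
Li3PO4(s) <=> 3 Li^+(aq) + PO4^3-(aq), so Q = [Li^+]^3[PO4^3-]
Q = (5.90 × 10^-2)^3(3.62 x 10^-5) = 7.4 x 10^-9
Q > Ksp, so Li3PO4 will precipitate.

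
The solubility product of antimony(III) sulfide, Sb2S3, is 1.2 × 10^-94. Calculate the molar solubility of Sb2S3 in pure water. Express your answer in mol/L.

Sb2S3(s) <=> 2 Sb^3+(aq) + 3 S^2-(aq)
Ksp = [Sb^3+]^2[S^2-]^3
Let s = molar solubility. Then [Sb^3+] = 2s and [S^2-] = 3s.
Substituting: Ksp = (2s)^2(3s)^3 = 108s^5
Solving, s = (1.2 × 10^-94/108)^(1/5) = 6.4 x 10^-20 M

s ≈ 6.4e-20 M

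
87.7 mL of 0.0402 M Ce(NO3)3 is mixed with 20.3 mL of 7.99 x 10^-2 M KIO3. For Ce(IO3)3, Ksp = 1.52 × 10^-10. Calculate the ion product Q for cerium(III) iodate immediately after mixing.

1.11e-7

Total volume = 87.7 + 20.3 = 108 mL.
[Ce^3+] = 4.02 x 10^-2 × (87.7/108) = 3.264 × 10^-2 M
[IO3^-] = 7.99 × 10^-2 × (20.3/108) = 1.502 × 10^-2 M
Ce(IO3)3(s) ⇌ Ce^3+(aq) + 3 IO3^-(aq), so Q = [Ce^3+][IO3^-]^3
Q = (3.264 × 10^-2)(1.502 × 10^-2)^3 = 1.11 x 10^-7
Q > Ksp, so Ce(IO3)3 will precipitate.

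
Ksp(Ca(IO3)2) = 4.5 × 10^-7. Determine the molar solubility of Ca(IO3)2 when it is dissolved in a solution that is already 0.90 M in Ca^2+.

s ≈ 3.5e-4 M

Ca(IO3)2(s) ⇌ Ca^2+ + 2 IO3^-
Ksp = [Ca^2+][IO3^-]^2
Let s = moles of Ca(IO3)2 that dissolve per litre. [Ca^2+] = 0.90 + s ≈ 0.90, [IO3^-] = 2s (Ksp is small, so little additional dissolves).
Ksp ≈ 0.90 × (2s)^2
s = 3.5 × 10^-4 M
Check: s = 3.5 x 10^-4 ≪ 0.90, so the approximation is valid.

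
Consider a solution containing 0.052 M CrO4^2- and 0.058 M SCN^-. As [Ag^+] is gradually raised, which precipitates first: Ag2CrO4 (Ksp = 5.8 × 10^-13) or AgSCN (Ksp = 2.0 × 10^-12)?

AgSCN

Each salt begins to precipitate when Q = Ksp, i.e. when [Ag^+] reaches its threshold.
For Ag2CrO4: 5.8 × 10^-13 = 0.052 × [Ag^+]^2  ⇒  [Ag^+] = 3.3 × 10^-6 M.
For AgSCN: 2.0 × 10^-12 = 0.058 × [Ag^+]  ⇒  [Ag^+] = 3.4 x 10^-11 M.
The salt with the lower threshold [Ag^+] precipitates first: AgSCN.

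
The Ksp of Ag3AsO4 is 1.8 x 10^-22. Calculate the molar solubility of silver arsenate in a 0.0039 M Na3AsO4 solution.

Ag3AsO4(s) <=> 3 Ag^+ + AsO4^3-
Ksp = [Ag^+]^3[AsO4^3-]
Let s = moles of Ag3AsO4 that dissolve per litre. [Ag^+] = 3s, [AsO4^3-] = 0.0039 + s ≈ 0.0039 (common-ion effect: AsO4^3- is already 0.0039 M).
Ksp ≈ (3s)^3 × 0.0039
s = 1.2 × 10^-7 M
Check: s = 1.2 × 10^-7 ≪ 0.0039, so the approximation is valid.

s = 1.2 × 10^-7 M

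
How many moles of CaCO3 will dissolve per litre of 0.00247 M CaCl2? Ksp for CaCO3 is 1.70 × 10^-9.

s = 6.88e-7 M

CaCO3(s) ⇌ Ca^2+(aq) + CO3^2-(aq)
Ksp = [Ca^2+][CO3^2-]
If s mol/L dissolves here, [Ca^2+] = 0.00247 + s ≈ 0.00247, [CO3^2-] = s (since Ca^2+ from CaCl2 dominates).
Ksp ≈ 0.00247 × s
s = 6.88 × 10^-7 M
Check: s = 6.9 × 10^-7 ≪ 0.00247, so the approximation is valid.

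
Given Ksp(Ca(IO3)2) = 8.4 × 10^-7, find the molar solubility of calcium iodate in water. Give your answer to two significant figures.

s ≈ 5.9e-3 M

Ca(IO3)2(s) ⇌ Ca^2+(aq) + 2 IO3^-(aq)
Ksp = [Ca^2+][IO3^-]^2
With molar solubility s: [Ca^2+] = s, [IO3^-] = 2s.
So Ksp = s × (2s)^2 = 4s^3
s^3 = 8.4 × 10^-7 / 4, so s = 5.9 × 10^-3 M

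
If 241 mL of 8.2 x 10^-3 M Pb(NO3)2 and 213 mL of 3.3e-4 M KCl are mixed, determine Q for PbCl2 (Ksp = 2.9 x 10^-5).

Total volume = 241 + 213 = 454 mL.
[Pb^2+] = 8.2 x 10^-3 × (241/454) = 4.35 x 10^-3 M
[Cl^-] = 3.3 x 10^-4 × (213/454) = 1.55 × 10^-4 M
PbCl2(s) <=> Pb^2+ + 2 Cl^-, so Q = [Pb^2+][Cl^-]^2
Q = (4.35 × 10^-3)(1.55 x 10^-4)^2 = 1.0 x 10^-10
Q < Ksp, so no precipitate of PbCl2 forms.

Q = 1.0e-10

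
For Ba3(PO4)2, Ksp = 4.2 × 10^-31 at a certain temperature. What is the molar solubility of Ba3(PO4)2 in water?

Ba3(PO4)2(s) ⇌ 3 Ba^2+(aq) + 2 PO4^3-(aq)
Ksp = [Ba^2+]^3[PO4^3-]^2
Let s = molar solubility. Then [Ba^2+] = 3s and [PO4^3-] = 2s.
Ksp = (3s)^3(2s)^2 = 108s^5
s^5 = 4.2 × 10^-31 / 108, so s = 3.3 × 10^-7 M

s ≈ 3.3e-7 M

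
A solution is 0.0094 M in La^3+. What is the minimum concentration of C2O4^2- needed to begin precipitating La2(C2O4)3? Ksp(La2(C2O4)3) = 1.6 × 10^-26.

La2(C2O4)3(s) ⇌ 2 La^3+ + 3 C2O4^2-
Ksp = [La^3+]^2[C2O4^2-]^3
Precipitation begins when Q = Ksp. With [La^3+] = 0.0094 M:
1.6 × 10^-26 = (0.0094)^2 × [C2O4^2-]^3
[C2O4^2-] = (1.6 × 10^-26 / 8.84 x 10^-5)^(1/3) = 5.7 × 10^-8 M

[C2O4^2-] = 5.7 × 10^-8 M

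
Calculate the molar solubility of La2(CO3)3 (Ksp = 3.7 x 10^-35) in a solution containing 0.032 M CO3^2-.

s ≈ 5.3 × 10^-16 M

La2(CO3)3(s) ⇌ 2 La^3+(aq) + 3 CO3^2-(aq)
Ksp = [La^3+]^2[CO3^2-]^3
Let s be the molar solubility in this solution. [La^3+] = 2s, [CO3^2-] = 0.032 + 3s ≈ 0.032 (Ksp is small, so little additional dissolves).
Ksp ≈ (2s)^2 × (0.032)^3
s = 5.3 × 10^-16 M
Check: 3s = 1.6 × 10^-15 ≪ 0.032, so the approximation is valid.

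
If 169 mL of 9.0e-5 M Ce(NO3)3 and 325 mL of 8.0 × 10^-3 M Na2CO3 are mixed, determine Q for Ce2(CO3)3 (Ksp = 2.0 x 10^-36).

1.4 × 10^-16

Total volume = 169 + 325 = 494 mL.
[Ce^3+] = 9.0 × 10^-5 × (169/494) = 3.08 x 10^-5 M
[CO3^2-] = 8.0 x 10^-3 × (325/494) = 5.26 × 10^-3 M
Ce2(CO3)3(s) ⇌ 2 Ce^3+ + 3 CO3^2-, so Q = [Ce^3+]^2[CO3^2-]^3
Q = (3.08 × 10^-5)^2(5.26 × 10^-3)^3 = 1.4 x 10^-16
Q > Ksp, so Ce2(CO3)3 will precipitate.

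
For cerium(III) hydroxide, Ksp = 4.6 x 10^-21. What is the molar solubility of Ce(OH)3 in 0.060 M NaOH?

Ce(OH)3(s) ⇌ Ce^3+ + 3 OH^-
Ksp = [Ce^3+][OH^-]^3
Let s be the molar solubility in this solution. [Ce^3+] = s, [OH^-] = 0.060 + 3s ≈ 0.060 (since OH^- from NaOH dominates).
Ksp ≈ s × (0.060)^3
s = 2.1 × 10^-17 M
Check: 3s = 6.4 × 10^-17 ≪ 0.060, so the approximation is valid.

2.1e-17 M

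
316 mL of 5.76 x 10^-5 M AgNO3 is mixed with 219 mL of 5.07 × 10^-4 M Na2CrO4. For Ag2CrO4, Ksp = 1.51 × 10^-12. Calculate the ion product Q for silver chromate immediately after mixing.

Total volume = 316 + 219 = 535 mL.
[Ag^+] = 5.76 x 10^-5 × (316/535) = 3.402 x 10^-5 M
[CrO4^2-] = 5.07 x 10^-4 × (219/535) = 2.075 x 10^-4 M
Ag2CrO4(s) ⇌ 2 Ag^+ + CrO4^2-, so Q = [Ag^+]^2[CrO4^2-]
Q = (3.402 x 10^-5)^2(2.075 × 10^-4) = 2.40 x 10^-13
Q < Ksp, so no precipitate of Ag2CrO4 forms.

Q ≈ 2.40 × 10^-13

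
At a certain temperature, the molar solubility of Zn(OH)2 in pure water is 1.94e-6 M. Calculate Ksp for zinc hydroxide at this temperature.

2.92 x 10^-17

Zn(OH)2(s) ⇌ Zn^2+ + 2 OH^-
If s mol/L of Zn(OH)2 dissolves, [Zn^2+] = s and [OH^-] = 2s.
Ksp = [Zn^2+][OH^-]^2
Ksp = s(2s)^2 = 4s^3
With s = 1.94 x 10^-6: Ksp = 2.92 x 10^-17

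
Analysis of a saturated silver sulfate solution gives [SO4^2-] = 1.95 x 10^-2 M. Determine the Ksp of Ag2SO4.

Ag2SO4(s) ⇌ 2 Ag^+(aq) + SO4^2-(aq)
Stoichiometry gives [Ag^+] = (2/1)[SO4^2-] = 3.900 × 10^-2 M.
Ksp = [Ag^+]^2[SO4^2-]
Ksp = (3.900 x 10^-2)^2 × 1.95 x 10^-2 = 2.97 × 10^-5

Ksp = 2.97e-5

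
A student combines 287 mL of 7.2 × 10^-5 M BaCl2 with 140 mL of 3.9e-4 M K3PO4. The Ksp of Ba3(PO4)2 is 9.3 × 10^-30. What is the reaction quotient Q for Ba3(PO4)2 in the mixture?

Q ≈ 1.9e-21

Total volume = 287 + 140 = 427 mL.
[Ba^2+] = 7.2 x 10^-5 × (287/427) = 4.84 x 10^-5 M
[PO4^3-] = 3.9 x 10^-4 × (140/427) = 1.28 × 10^-4 M
Ba3(PO4)2(s) ⇌ 3 Ba^2+ + 2 PO4^3-, so Q = [Ba^2+]^3[PO4^3-]^2
Q = (4.84 × 10^-5)^3(1.28 x 10^-4)^2 = 1.9 × 10^-21
Q > Ksp, so Ba3(PO4)2 will precipitate.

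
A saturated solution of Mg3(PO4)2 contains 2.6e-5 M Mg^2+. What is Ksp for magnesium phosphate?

Mg3(PO4)2(s) <=> 3 Mg^2+ + 2 PO4^3-
Stoichiometry gives [PO4^3-] = (2/3)[Mg^2+] = 1.73 × 10^-5 M.
Ksp = [Mg^2+]^3[PO4^3-]^2
Ksp = (2.6 × 10^-5)^3 × (1.73 × 10^-5)^2 = 5.3 x 10^-24

Ksp = 5.3e-24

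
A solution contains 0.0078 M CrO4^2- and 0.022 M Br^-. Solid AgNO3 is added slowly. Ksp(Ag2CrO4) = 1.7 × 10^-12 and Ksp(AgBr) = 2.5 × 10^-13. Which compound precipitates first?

Precipitation of each salt starts when its ion product equals its Ksp.
For Ag2CrO4: 1.7 × 10^-12 = 0.0078 × [Ag^+]^2  ⇒  [Ag^+] = 1.5 x 10^-5 M.
For AgBr: 2.5 × 10^-13 = 0.022 × [Ag^+]  ⇒  [Ag^+] = 1.1 × 10^-11 M.
The salt with the lower threshold [Ag^+] precipitates first: AgBr.

AgBr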